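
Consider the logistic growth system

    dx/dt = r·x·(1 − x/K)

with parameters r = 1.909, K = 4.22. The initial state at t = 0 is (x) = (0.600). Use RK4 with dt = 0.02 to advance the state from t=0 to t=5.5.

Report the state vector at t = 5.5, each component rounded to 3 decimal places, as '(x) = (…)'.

(x) = (4.219)

t=0.000: state=(0.600)
step 1 (dt=0.02): k1=(0.983), k2=(0.996), k3=(0.996), k4=(1.010); state += dt/6·(k1+2k2+2k3+k4)
t=0.020: state=(0.620)
t=0.040: state=(0.640)
t=0.060: state=(0.661)
continuing one RK4 step at a time; state shown every 10 steps (Δt=0.2):
t=0.200: state=(0.824)
t=0.400: state=(1.107)
t=0.600: state=(1.446)
t=0.800: state=(1.827)
t=1.000: state=(2.228)
t=1.200: state=(2.620)
t=1.400: state=(2.979)
t=1.600: state=(3.285)
t=1.800: state=(3.534)
t=2.000: state=(3.726)
t=2.200: state=(3.870)
t=2.400: state=(3.974)
t=2.600: state=(4.049)
t=2.800: state=(4.102)
t=3.000: state=(4.139)
t=3.200: state=(4.164)
t=3.400: state=(4.182)
t=3.600: state=(4.194)
t=3.800: state=(4.202)
t=4.000: state=(4.208)
t=4.200: state=(4.212)
t=4.400: state=(4.214)
t=4.600: state=(4.216)
t=4.800: state=(4.217)
t=5.000: state=(4.218)
t=5.200: state=(4.219)
t=5.400: state=(4.219)
t=5.500: state=(4.219)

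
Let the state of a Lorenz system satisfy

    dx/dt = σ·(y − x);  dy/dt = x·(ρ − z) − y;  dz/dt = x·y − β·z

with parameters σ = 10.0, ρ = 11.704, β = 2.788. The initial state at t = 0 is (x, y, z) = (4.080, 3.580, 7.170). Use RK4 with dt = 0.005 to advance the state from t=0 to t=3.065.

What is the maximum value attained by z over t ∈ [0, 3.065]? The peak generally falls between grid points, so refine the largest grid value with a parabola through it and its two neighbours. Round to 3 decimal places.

t=0.000: state=(4.080, 3.580, 7.170)
step 1 (dt=0.005): k1=(-5.000, 14.919, -5.384), k2=(-4.502, 14.879, -5.239), k3=(-4.515, 14.884, -5.236), k4=(-4.030, 14.848, -5.089); state += dt/6·(k1+2k2+2k3+k4)
t=0.005: state=(4.057, 3.654, 7.144)
t=0.010: state=(4.040, 3.729, 7.119)
t=0.015: state=(4.026, 3.802, 7.096)
continuing one RK4 step at a time; state shown every 20 steps (Δt=0.1):
t=0.100: state=(4.309, 5.067, 6.985)
t=0.200: state=(5.354, 6.596, 7.766)
t=0.300: state=(6.588, 7.687, 9.685)
t=0.400: state=(7.286, 7.470, 12.056)
t=0.500: state=(6.889, 5.975, 13.351)
t=0.600: state=(5.723, 4.463, 12.942)
t=0.700: state=(4.617, 3.740, 11.590)
t=0.800: state=(4.029, 3.729, 10.141)
t=0.900: state=(3.990, 4.191, 9.037)
t=1.000: state=(4.393, 4.979, 8.507)
t=1.100: state=(5.111, 5.929, 8.711)
t=1.200: state=(5.935, 6.705, 9.679)
t=1.300: state=(6.518, 6.850, 11.076)
t=1.400: state=(6.526, 6.211, 12.152)
t=1.500: state=(5.972, 5.253, 12.322)
t=1.600: state=(5.241, 4.565, 11.694)
t=1.700: state=(4.712, 4.353, 10.752)
t=1.800: state=(4.540, 4.550, 9.910)
t=1.900: state=(4.711, 5.029, 9.421)
t=2.000: state=(5.134, 5.637, 9.424)
t=2.100: state=(5.655, 6.157, 9.930)
t=2.200: state=(6.061, 6.336, 10.744)
t=2.300: state=(6.156, 6.063, 11.468)
t=2.400: state=(5.902, 5.519, 11.732)
t=2.500: state=(5.469, 5.027, 11.479)
t=2.600: state=(5.088, 4.794, 10.926)
t=2.700: state=(4.908, 4.848, 10.351)
t=2.800: state=(4.962, 5.121, 9.969)
t=2.900: state=(5.201, 5.502, 9.899)
t=3.000: state=(5.524, 5.845, 10.157)
t=3.065: state=(5.715, 5.973, 10.454)
largest grid value and its neighbours: z(0.515)=13.38965, z(0.520)=13.39355, z(0.525)=13.39311
parabola through these three points peaks at t≈0.522 with z≈13.39390

max z = 13.394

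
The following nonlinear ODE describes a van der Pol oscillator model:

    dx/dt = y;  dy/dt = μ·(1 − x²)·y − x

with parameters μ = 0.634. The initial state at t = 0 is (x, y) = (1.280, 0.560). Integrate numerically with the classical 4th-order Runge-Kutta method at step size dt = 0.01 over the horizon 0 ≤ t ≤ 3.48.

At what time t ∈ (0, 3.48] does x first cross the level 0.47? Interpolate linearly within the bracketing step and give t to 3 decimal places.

t=0.000: state=(1.280, 0.560)
step 1 (dt=0.01): k1=(0.560, -1.507), k2=(0.552, -1.509), k3=(0.552, -1.509), k4=(0.545, -1.511); state += dt/6·(k1+2k2+2k3+k4)
t=0.010: state=(1.286, 0.545)
t=0.020: state=(1.291, 0.530)
t=0.030: state=(1.296, 0.515)
continuing one RK4 step at a time; state shown every 20 steps (Δt=0.2):
t=0.200: state=(1.362, 0.256)
t=0.400: state=(1.384, -0.032)
t=0.600: state=(1.351, -0.288)
t=0.800: state=(1.270, -0.514)
t=1.000: state=(1.147, -0.720)
t=1.200: state=(0.983, -0.920)
t=1.400: state=(0.778, -1.125)
t=1.600: state=(0.532, -1.345)
t=1.640: state=(0.477, -1.392)
next step: t=1.650: state=(0.463, -1.403) — x has crossed 0.47
linear interpolation between t=1.640 (0.47697) and t=1.650 (0.46299) → t≈1.645

t = 1.645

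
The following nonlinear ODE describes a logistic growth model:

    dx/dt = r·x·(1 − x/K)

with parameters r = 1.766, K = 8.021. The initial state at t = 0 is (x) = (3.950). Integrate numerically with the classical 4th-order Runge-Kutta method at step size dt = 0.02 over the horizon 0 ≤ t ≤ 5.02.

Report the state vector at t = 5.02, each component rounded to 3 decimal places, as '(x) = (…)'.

(x) = (8.020)

t=0.000: state=(3.950)
step 1 (dt=0.02): k1=(3.540), k2=(3.541), k3=(3.541), k4=(3.541); state += dt/6·(k1+2k2+2k3+k4)
t=0.020: state=(4.021)
t=0.040: state=(4.092)
t=0.060: state=(4.162)
continuing one RK4 step at a time; state shown every 10 steps (Δt=0.2):
t=0.200: state=(4.653)
t=0.400: state=(5.317)
t=0.600: state=(5.910)
t=0.800: state=(6.412)
t=1.000: state=(6.819)
t=1.200: state=(7.137)
t=1.400: state=(7.379)
t=1.600: state=(7.559)
t=1.800: state=(7.691)
t=2.000: state=(7.786)
t=2.200: state=(7.855)
t=2.400: state=(7.903)
t=2.600: state=(7.938)
t=2.800: state=(7.963)
t=3.000: state=(7.980)
t=3.200: state=(7.992)
t=3.400: state=(8.001)
t=3.600: state=(8.007)
t=3.800: state=(8.011)
t=4.000: state=(8.014)
t=4.200: state=(8.016)
t=4.400: state=(8.018)
t=4.600: state=(8.019)
t=4.800: state=(8.019)
t=5.000: state=(8.020)
t=5.020: state=(8.020)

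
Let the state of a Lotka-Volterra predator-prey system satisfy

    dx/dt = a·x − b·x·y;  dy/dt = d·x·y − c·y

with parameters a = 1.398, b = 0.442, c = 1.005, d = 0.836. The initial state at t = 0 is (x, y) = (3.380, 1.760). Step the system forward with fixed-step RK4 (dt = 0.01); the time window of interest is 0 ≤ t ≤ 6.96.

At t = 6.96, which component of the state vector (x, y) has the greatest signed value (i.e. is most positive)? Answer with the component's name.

largest component: y

t=0.000: state=(3.380, 1.760)
step 1 (dt=0.01): k1=(2.096, 3.204), k2=(2.078, 3.249), k3=(2.078, 3.249), k4=(2.060, 3.295); state += dt/6·(k1+2k2+2k3+k4)
t=0.010: state=(3.401, 1.792)
t=0.020: state=(3.421, 1.826)
t=0.030: state=(3.441, 1.860)
continuing one RK4 step at a time; state shown every 25 steps (Δt=0.25):
t=0.250: state=(3.731, 2.899)
t=0.500: state=(3.474, 4.852)
t=0.750: state=(2.534, 7.130)
t=1.000: state=(1.502, 8.418)
t=1.250: state=(0.837, 8.302)
t=1.500: state=(0.497, 7.392)
t=1.750: state=(0.331, 6.256)
t=2.000: state=(0.250, 5.166)
t=2.250: state=(0.212, 4.214)
t=2.500: state=(0.197, 3.420)
t=2.750: state=(0.199, 2.772)
t=3.000: state=(0.214, 2.251)
t=3.250: state=(0.242, 1.836)
t=3.500: state=(0.286, 1.508)
t=3.750: state=(0.348, 1.253)
t=4.000: state=(0.435, 1.057)
t=4.250: state=(0.554, 0.912)
t=4.500: state=(0.715, 0.809)
t=4.750: state=(0.930, 0.746)
t=5.000: state=(1.217, 0.725)
t=5.250: state=(1.591, 0.756)
t=5.500: state=(2.066, 0.860)
t=5.750: state=(2.635, 1.091)
t=6.000: state=(3.237, 1.569)
t=6.250: state=(3.683, 2.529)
t=6.500: state=(3.616, 4.270)
t=6.750: state=(2.819, 6.579)
t=6.960: state=(1.904, 8.060)
compare at T: x=1.904, y=8.060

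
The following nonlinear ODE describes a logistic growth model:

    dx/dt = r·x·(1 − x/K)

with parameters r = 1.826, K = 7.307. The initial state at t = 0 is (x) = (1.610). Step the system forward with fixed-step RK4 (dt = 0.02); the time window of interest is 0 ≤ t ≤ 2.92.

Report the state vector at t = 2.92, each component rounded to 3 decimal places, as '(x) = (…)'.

(x) = (7.184)

t=0.000: state=(1.610)
step 1 (dt=0.02): k1=(2.292), k2=(2.315), k3=(2.316), k4=(2.339); state += dt/6·(k1+2k2+2k3+k4)
t=0.020: state=(1.656)
t=0.040: state=(1.704)
t=0.060: state=(1.752)
continuing one RK4 step at a time; state shown every 5 steps (Δt=0.1):
t=0.100: state=(1.851)
t=0.200: state=(2.114)
t=0.300: state=(2.399)
t=0.400: state=(2.702)
t=0.500: state=(3.019)
t=0.600: state=(3.347)
t=0.700: state=(3.680)
t=0.800: state=(4.012)
t=0.900: state=(4.339)
t=1.000: state=(4.654)
t=1.100: state=(4.955)
t=1.200: state=(5.236)
t=1.300: state=(5.496)
t=1.400: state=(5.733)
t=1.500: state=(5.947)
t=1.600: state=(6.138)
t=1.700: state=(6.306)
t=1.800: state=(6.454)
t=1.900: state=(6.582)
t=2.000: state=(6.693)
t=2.100: state=(6.788)
t=2.200: state=(6.869)
t=2.300: state=(6.939)
t=2.400: state=(6.998)
t=2.500: state=(7.047)
t=2.600: state=(7.089)
t=2.700: state=(7.125)
t=2.800: state=(7.155)
t=2.900: state=(7.180)
t=2.920: state=(7.184)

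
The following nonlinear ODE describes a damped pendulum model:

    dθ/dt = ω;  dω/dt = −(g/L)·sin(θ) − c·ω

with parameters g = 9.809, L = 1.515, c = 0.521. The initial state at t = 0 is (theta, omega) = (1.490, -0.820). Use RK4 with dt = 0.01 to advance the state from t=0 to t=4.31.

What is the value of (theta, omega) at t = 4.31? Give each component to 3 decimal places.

(theta, omega) = (-0.238, 1.054)

t=0.000: state=(1.490, -0.820)
step 1 (dt=0.01): k1=(-0.820, -6.026), k2=(-0.850, -6.008), k3=(-0.850, -6.008), k4=(-0.880, -5.990); state += dt/6·(k1+2k2+2k3+k4)
t=0.010: state=(1.481, -0.880)
t=0.020: state=(1.472, -0.940)
t=0.030: state=(1.463, -0.999)
continuing one RK4 step at a time; state shown every 20 steps (Δt=0.2):
t=0.200: state=(1.211, -1.939)
t=0.400: state=(0.734, -2.760)
t=0.600: state=(0.146, -3.002)
t=0.800: state=(-0.418, -2.525)
t=1.000: state=(-0.830, -1.541)
t=1.200: state=(-1.024, -0.392)
t=1.400: state=(-0.991, 0.698)
t=1.600: state=(-0.758, 1.580)
t=1.800: state=(-0.384, 2.090)
t=2.000: state=(0.043, 2.086)
t=2.200: state=(0.417, 1.586)
t=2.400: state=(0.657, 0.785)
t=2.600: state=(0.726, -0.091)
t=2.800: state=(0.628, -0.864)
t=3.000: state=(0.398, -1.388)
t=3.200: state=(0.097, -1.550)
t=3.400: state=(-0.197, -1.328)
t=3.600: state=(-0.415, -0.815)
t=3.800: state=(-0.514, -0.171)
t=4.000: state=(-0.485, 0.445)
t=4.200: state=(-0.346, 0.905)
t=4.310: state=(-0.238, 1.054)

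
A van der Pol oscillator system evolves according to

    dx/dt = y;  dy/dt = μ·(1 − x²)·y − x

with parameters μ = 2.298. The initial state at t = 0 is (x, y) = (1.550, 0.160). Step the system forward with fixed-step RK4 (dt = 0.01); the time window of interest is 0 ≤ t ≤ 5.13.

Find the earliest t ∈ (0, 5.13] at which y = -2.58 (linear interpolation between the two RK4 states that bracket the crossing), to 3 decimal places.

t = 1.965

t=0.000: state=(1.550, 0.160)
step 1 (dt=0.01): k1=(0.160, -2.066), k2=(0.150, -2.034), k3=(0.150, -2.034), k4=(0.140, -2.003); state += dt/6·(k1+2k2+2k3+k4)
t=0.010: state=(1.551, 0.140)
t=0.020: state=(1.553, 0.120)
t=0.030: state=(1.554, 0.101)
continuing one RK4 step at a time; state shown every 20 steps (Δt=0.2):
t=0.200: state=(1.548, -0.145)
t=0.400: state=(1.501, -0.308)
t=0.600: state=(1.429, -0.410)
t=0.800: state=(1.338, -0.497)
t=1.000: state=(1.230, -0.592)
t=1.200: state=(1.099, -0.718)
t=1.400: state=(0.938, -0.908)
t=1.600: state=(0.728, -1.221)
t=1.800: state=(0.434, -1.783)
t=1.960: state=(0.092, -2.550)
next step: t=1.970: state=(0.066, -2.610) — y has crossed -2.58
linear interpolation between t=1.960 (-2.55042) and t=1.970 (-2.61013) → t≈1.965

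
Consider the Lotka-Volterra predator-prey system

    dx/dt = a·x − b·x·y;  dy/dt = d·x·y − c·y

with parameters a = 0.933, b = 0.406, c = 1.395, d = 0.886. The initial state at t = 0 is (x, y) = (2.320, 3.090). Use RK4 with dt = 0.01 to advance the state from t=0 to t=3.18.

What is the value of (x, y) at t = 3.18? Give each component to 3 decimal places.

(x, y) = (1.195, 1.332)

t=0.000: state=(2.320, 3.090)
step 1 (dt=0.01): k1=(-0.746, 2.041), k2=(-0.754, 2.038), k3=(-0.754, 2.037), k4=(-0.763, 2.034); state += dt/6·(k1+2k2+2k3+k4)
t=0.010: state=(2.312, 3.110)
t=0.020: state=(2.305, 3.131)
t=0.030: state=(2.297, 3.151)
continuing one RK4 step at a time; state shown every 20 steps (Δt=0.2):
t=0.200: state=(2.141, 3.474)
t=0.400: state=(1.921, 3.768)
t=0.600: state=(1.693, 3.926)
t=0.800: state=(1.481, 3.933)
t=1.000: state=(1.303, 3.806)
t=1.200: state=(1.163, 3.580)
t=1.400: state=(1.059, 3.296)
t=1.600: state=(0.989, 2.989)
t=1.800: state=(0.947, 2.683)
t=2.000: state=(0.929, 2.396)
t=2.200: state=(0.931, 2.137)
t=2.400: state=(0.953, 1.910)
t=2.600: state=(0.991, 1.716)
t=2.800: state=(1.046, 1.555)
t=3.000: state=(1.117, 1.424)
t=3.180: state=(1.195, 1.332)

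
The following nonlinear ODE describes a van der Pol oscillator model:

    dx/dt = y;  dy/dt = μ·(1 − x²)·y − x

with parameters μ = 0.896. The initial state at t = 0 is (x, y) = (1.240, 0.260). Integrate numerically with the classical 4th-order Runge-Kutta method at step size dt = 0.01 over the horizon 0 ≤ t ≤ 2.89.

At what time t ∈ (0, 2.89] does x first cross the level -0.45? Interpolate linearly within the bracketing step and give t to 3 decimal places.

t = 1.930

t=0.000: state=(1.240, 0.260)
step 1 (dt=0.01): k1=(0.260, -1.365), k2=(0.253, -1.364), k3=(0.253, -1.364), k4=(0.246, -1.363); state += dt/6·(k1+2k2+2k3+k4)
t=0.010: state=(1.243, 0.246)
t=0.020: state=(1.245, 0.233)
t=0.030: state=(1.247, 0.219)
continuing one RK4 step at a time; state shown every 10 steps (Δt=0.1):
t=0.100: state=(1.259, 0.125)
t=0.200: state=(1.265, -0.004)
t=0.300: state=(1.259, -0.127)
t=0.400: state=(1.240, -0.243)
t=0.500: state=(1.210, -0.352)
t=0.600: state=(1.170, -0.456)
t=0.700: state=(1.119, -0.556)
t=0.800: state=(1.059, -0.655)
t=0.900: state=(0.988, -0.755)
t=1.000: state=(0.908, -0.857)
t=1.100: state=(0.817, -0.964)
t=1.200: state=(0.714, -1.079)
t=1.300: state=(0.601, -1.202)
t=1.400: state=(0.474, -1.337)
t=1.500: state=(0.333, -1.483)
t=1.600: state=(0.177, -1.639)
t=1.700: state=(0.005, -1.800)
t=1.800: state=(-0.183, -1.958)
t=1.900: state=(-0.386, -2.096)
t=1.930: state=(-0.450, -2.131)
next step: t=1.940: state=(-0.471, -2.141) — x has crossed -0.45
linear interpolation between t=1.930 (-0.44953) and t=1.940 (-0.47089) → t≈1.930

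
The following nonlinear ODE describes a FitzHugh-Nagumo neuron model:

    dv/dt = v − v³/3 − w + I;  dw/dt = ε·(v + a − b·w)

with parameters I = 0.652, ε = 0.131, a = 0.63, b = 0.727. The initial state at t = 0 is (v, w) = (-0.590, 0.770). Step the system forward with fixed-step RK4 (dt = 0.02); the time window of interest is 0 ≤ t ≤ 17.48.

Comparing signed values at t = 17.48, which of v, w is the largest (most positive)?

largest component: v

t=0.000: state=(-0.590, 0.770)
step 1 (dt=0.02): k1=(-0.640, -0.068), k2=(-0.643, -0.069), k3=(-0.643, -0.069), k4=(-0.646, -0.070); state += dt/6·(k1+2k2+2k3+k4)
t=0.020: state=(-0.603, 0.769)
t=0.040: state=(-0.616, 0.767)
t=0.060: state=(-0.629, 0.766)
continuing one RK4 step at a time; state shown every 50 steps (Δt=1):
t=1.000: state=(-1.284, 0.661)
t=2.000: state=(-1.595, 0.494)
t=3.000: state=(-1.584, 0.327)
t=4.000: state=(-1.501, 0.183)
t=5.000: state=(-1.401, 0.064)
t=6.000: state=(-1.294, -0.031)
t=7.000: state=(-1.177, -0.104)
t=8.000: state=(-1.046, -0.155)
t=9.000: state=(-0.887, -0.183)
t=10.000: state=(-0.668, -0.186)
t=11.000: state=(-0.299, -0.153)
t=12.000: state=(0.508, -0.053)
t=13.000: state=(1.637, 0.171)
t=14.000: state=(1.838, 0.459)
t=15.000: state=(1.752, 0.721)
t=16.000: state=(1.637, 0.946)
t=17.000: state=(1.514, 1.135)
t=17.480: state=(1.453, 1.214)
compare at T: v=1.453, w=1.214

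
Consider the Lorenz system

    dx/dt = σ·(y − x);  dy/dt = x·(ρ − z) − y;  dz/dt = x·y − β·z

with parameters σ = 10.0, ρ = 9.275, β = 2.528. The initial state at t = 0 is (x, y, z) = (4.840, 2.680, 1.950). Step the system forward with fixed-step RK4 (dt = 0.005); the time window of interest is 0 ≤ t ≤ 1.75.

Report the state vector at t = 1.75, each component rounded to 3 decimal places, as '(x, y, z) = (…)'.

(x, y, z) = (4.601, 3.787, 9.874)

t=0.000: state=(4.840, 2.680, 1.950)
step 1 (dt=0.005): k1=(-21.600, 32.773, 8.042), k2=(-20.241, 32.199, 8.238), k3=(-20.289, 32.223, 8.239), k4=(-18.974, 31.674, 8.429); state += dt/6·(k1+2k2+2k3+k4)
t=0.005: state=(4.739, 2.841, 1.991)
t=0.010: state=(4.650, 2.997, 2.034)
t=0.015: state=(4.573, 3.148, 2.079)
continuing one RK4 step at a time; state shown every 20 steps (Δt=0.1):
t=0.100: state=(4.482, 5.285, 3.116)
t=0.200: state=(5.745, 7.246, 5.296)
t=0.300: state=(7.062, 7.978, 8.578)
t=0.400: state=(7.234, 6.597, 11.436)
t=0.500: state=(5.965, 4.270, 12.065)
t=0.600: state=(4.271, 2.740, 10.901)
t=0.700: state=(3.064, 2.195, 9.229)
t=0.800: state=(2.497, 2.200, 7.688)
t=0.900: state=(2.409, 2.505, 6.471)
t=1.000: state=(2.657, 3.047, 5.641)
t=1.100: state=(3.178, 3.826, 5.266)
t=1.200: state=(3.939, 4.799, 5.453)
t=1.300: state=(4.851, 5.777, 6.315)
t=1.400: state=(5.682, 6.351, 7.782)
t=1.500: state=(6.066, 6.121, 9.349)
t=1.600: state=(5.781, 5.192, 10.256)
t=1.700: state=(5.021, 4.171, 10.188)
t=1.750: state=(4.601, 3.787, 9.874)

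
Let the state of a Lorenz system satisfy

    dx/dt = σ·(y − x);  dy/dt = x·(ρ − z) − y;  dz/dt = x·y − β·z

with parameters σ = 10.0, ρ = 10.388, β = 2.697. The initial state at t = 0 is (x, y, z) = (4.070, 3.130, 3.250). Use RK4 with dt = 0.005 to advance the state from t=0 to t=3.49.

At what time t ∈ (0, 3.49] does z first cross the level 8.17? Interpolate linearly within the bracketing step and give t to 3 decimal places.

t = 0.266

t=0.000: state=(4.070, 3.130, 3.250)
step 1 (dt=0.005): k1=(-9.400, 25.922, 3.974), k2=(-8.517, 25.649, 4.136), k3=(-8.546, 25.664, 4.139), k4=(-7.690, 25.405, 4.301); state += dt/6·(k1+2k2+2k3+k4)
t=0.005: state=(4.027, 3.258, 3.271)
t=0.010: state=(3.993, 3.384, 3.293)
t=0.015: state=(3.966, 3.508, 3.317)
continuing one RK4 step at a time; state shown every 40 steps (Δt=0.2):
t=0.200: state=(5.833, 7.535, 6.030)
t=0.265: state=(6.901, 8.392, 8.128)
next step: t=0.270: state=(6.975, 8.426, 8.309) — z has crossed 8.17
linear interpolation between t=0.265 (8.12785) and t=0.270 (8.30875) → t≈0.266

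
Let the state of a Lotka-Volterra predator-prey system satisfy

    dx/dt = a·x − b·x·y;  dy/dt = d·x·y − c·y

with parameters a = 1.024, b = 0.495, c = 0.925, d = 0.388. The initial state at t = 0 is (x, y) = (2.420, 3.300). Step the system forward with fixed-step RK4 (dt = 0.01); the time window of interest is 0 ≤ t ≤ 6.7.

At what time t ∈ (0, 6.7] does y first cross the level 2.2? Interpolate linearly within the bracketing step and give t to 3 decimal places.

t = 1.518

t=0.000: state=(2.420, 3.300)
step 1 (dt=0.01): k1=(-1.475, 0.046), k2=(-1.471, 0.037), k3=(-1.471, 0.037), k4=(-1.466, 0.027); state += dt/6·(k1+2k2+2k3+k4)
t=0.010: state=(2.405, 3.300)
t=0.020: state=(2.391, 3.301)
t=0.030: state=(2.376, 3.301)
continuing one RK4 step at a time; state shown every 25 steps (Δt=0.25):
t=0.250: state=(2.081, 3.256)
t=0.500: state=(1.811, 3.119)
t=0.750: state=(1.609, 2.920)
t=1.000: state=(1.469, 2.689)
t=1.250: state=(1.381, 2.449)
t=1.500: state=(1.336, 2.216)
t=1.510: state=(1.336, 2.207)
next step: t=1.520: state=(1.335, 2.198) — y has crossed 2.2
linear interpolation between t=1.510 (2.20732) and t=1.520 (2.19835) → t≈1.518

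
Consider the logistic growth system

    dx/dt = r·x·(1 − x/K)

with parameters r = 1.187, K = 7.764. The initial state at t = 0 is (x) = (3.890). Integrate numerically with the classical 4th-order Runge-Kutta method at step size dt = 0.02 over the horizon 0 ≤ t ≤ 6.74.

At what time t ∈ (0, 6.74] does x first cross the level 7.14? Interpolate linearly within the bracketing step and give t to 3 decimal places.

t = 2.050

t=0.000: state=(3.890)
step 1 (dt=0.02): k1=(2.304), k2=(2.304), k3=(2.304), k4=(2.304); state += dt/6·(k1+2k2+2k3+k4)
t=0.020: state=(3.936)
t=0.040: state=(3.982)
t=0.060: state=(4.028)
continuing one RK4 step at a time; state shown every 25 steps (Δt=0.5):
t=0.500: state=(5.009)
t=1.000: state=(5.955)
t=1.500: state=(6.648)
t=2.000: state=(7.105)
t=2.040: state=(7.133)
next step: t=2.060: state=(7.147) — x has crossed 7.14
linear interpolation between t=2.040 (7.13324) and t=2.060 (7.14687) → t≈2.050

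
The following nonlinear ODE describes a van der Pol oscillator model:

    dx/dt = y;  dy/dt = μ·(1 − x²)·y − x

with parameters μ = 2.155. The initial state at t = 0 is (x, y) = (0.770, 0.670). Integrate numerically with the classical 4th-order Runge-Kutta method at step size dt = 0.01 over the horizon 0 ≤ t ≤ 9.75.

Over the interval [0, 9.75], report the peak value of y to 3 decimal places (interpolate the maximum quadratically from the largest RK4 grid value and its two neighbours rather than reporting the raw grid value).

max y = 4.007

t=0.000: state=(0.770, 0.670)
step 1 (dt=0.01): k1=(0.670, -0.182), k2=(0.669, -0.194), k3=(0.669, -0.194), k4=(0.668, -0.205); state += dt/6·(k1+2k2+2k3+k4)
t=0.010: state=(0.777, 0.668)
t=0.020: state=(0.783, 0.666)
t=0.030: state=(0.790, 0.663)
continuing one RK4 step at a time; state shown every 50 steps (Δt=0.5):
t=0.500: state=(1.035, 0.314)
t=1.000: state=(1.055, -0.224)
t=1.500: state=(0.815, -0.766)
t=2.000: state=(0.180, -2.024)
t=2.500: state=(-1.378, -3.233)
t=3.000: state=(-1.975, 0.045)
t=3.500: state=(-1.856, 0.322)
t=4.000: state=(-1.678, 0.391)
t=4.500: state=(-1.460, 0.490)
t=5.000: state=(-1.171, 0.693)
t=5.500: state=(-0.709, 1.273)
t=6.000: state=(0.365, 3.428)
t=6.500: state=(1.920, 1.102)
t=7.000: state=(1.979, -0.254)
t=7.500: state=(1.825, -0.341)
t=8.000: state=(1.640, -0.406)
t=8.500: state=(1.412, -0.517)
t=9.000: state=(1.102, -0.758)
t=9.500: state=(0.577, -1.501)
t=9.750: state=(0.091, -2.499)
largest grid value and its neighbours: y(6.140)=4.00157, y(6.150)=4.00662, y(6.160)=4.00482
parabola through these three points peaks at t≈6.152 with y≈4.00682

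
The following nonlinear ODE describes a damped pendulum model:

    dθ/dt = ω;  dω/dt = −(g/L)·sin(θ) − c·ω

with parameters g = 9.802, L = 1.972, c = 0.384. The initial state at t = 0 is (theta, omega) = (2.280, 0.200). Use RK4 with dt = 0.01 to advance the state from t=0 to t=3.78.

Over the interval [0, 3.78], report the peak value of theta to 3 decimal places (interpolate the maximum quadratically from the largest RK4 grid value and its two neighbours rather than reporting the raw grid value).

max theta = 2.285

t=0.000: state=(2.280, 0.200)
step 1 (dt=0.01): k1=(0.200, -3.849), k2=(0.181, -3.838), k3=(0.181, -3.839), k4=(0.162, -3.828); state += dt/6·(k1+2k2+2k3+k4)
t=0.010: state=(2.282, 0.162)
t=0.020: state=(2.283, 0.123)
t=0.030: state=(2.284, 0.085)
continuing one RK4 step at a time; state shown every 20 steps (Δt=0.2):
t=0.200: state=(2.245, -0.544)
t=0.400: state=(2.062, -1.296)
t=0.600: state=(1.723, -2.100)
t=0.800: state=(1.222, -2.888)
t=1.000: state=(0.585, -3.416)
t=1.200: state=(-0.106, -3.382)
t=1.400: state=(-0.726, -2.738)
t=1.600: state=(-1.178, -1.752)
t=1.800: state=(-1.423, -0.698)
t=2.000: state=(-1.461, 0.305)
t=2.200: state=(-1.307, 1.224)
t=2.400: state=(-0.981, 2.005)
t=2.600: state=(-0.523, 2.508)
t=2.800: state=(-0.007, 2.569)
t=3.000: state=(0.472, 2.151)
t=3.200: state=(0.831, 1.404)
t=3.400: state=(1.025, 0.526)
t=3.600: state=(1.043, -0.342)
t=3.780: state=(0.916, -1.041)
largest grid value and its neighbours: theta(0.040)=2.28494, theta(0.050)=2.28523, theta(0.060)=2.28514
parabola through these three points peaks at t≈0.053 with theta≈2.28524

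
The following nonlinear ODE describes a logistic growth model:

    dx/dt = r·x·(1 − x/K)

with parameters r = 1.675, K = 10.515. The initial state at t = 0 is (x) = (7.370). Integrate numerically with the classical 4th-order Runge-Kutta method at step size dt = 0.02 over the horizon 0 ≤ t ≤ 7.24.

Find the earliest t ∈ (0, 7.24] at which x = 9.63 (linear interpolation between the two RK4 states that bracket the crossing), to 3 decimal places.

t=0.000: state=(7.370)
step 1 (dt=0.02): k1=(3.692), k2=(3.667), k3=(3.667), k4=(3.642); state += dt/6·(k1+2k2+2k3+k4)
t=0.020: state=(7.443)
t=0.040: state=(7.516)
t=0.060: state=(7.587)
continuing one RK4 step at a time; state shown every 25 steps (Δt=0.5):
t=0.500: state=(8.876)
t=0.900: state=(9.607)
next step: t=0.920: state=(9.634) — x has crossed 9.63
linear interpolation between t=0.900 (9.60708) and t=0.920 (9.63449) → t≈0.917

t = 0.917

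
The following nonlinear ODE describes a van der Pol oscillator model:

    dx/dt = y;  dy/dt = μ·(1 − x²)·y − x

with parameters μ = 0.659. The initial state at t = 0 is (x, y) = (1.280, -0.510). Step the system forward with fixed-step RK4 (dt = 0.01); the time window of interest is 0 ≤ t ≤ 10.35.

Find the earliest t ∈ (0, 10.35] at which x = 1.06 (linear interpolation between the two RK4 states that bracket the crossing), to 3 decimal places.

t = 0.325

t=0.000: state=(1.280, -0.510)
step 1 (dt=0.01): k1=(-0.510, -1.065), k2=(-0.515, -1.063), k3=(-0.515, -1.063), k4=(-0.521, -1.060); state += dt/6·(k1+2k2+2k3+k4)
t=0.010: state=(1.275, -0.521)
t=0.020: state=(1.270, -0.531)
t=0.030: state=(1.264, -0.542)
t=0.320: state=(1.064, -0.834)
next step: t=0.330: state=(1.056, -0.844) — x has crossed 1.06
linear interpolation between t=0.320 (1.06431) and t=0.330 (1.05591) → t≈0.325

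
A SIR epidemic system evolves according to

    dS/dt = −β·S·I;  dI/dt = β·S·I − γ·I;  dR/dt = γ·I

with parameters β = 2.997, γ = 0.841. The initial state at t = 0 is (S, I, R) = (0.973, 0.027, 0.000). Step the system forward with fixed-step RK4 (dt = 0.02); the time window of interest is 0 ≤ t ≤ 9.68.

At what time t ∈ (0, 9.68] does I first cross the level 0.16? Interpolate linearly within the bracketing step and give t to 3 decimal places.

t = 0.960

t=0.000: state=(0.973, 0.027, 0.000)
step 1 (dt=0.02): k1=(-0.079, 0.056, 0.023), k2=(-0.080, 0.057, 0.023), k3=(-0.080, 0.057, 0.023), k4=(-0.082, 0.058, 0.024); state += dt/6·(k1+2k2+2k3+k4)
t=0.020: state=(0.971, 0.028, 0.000)
t=0.040: state=(0.970, 0.029, 0.001)
t=0.060: state=(0.968, 0.031, 0.001)
continuing one RK4 step at a time; state shown every 25 steps (Δt=0.5):
t=0.500: state=(0.907, 0.073, 0.020)
t=0.960: state=(0.777, 0.160, 0.063)
next step: t=0.980: state=(0.769, 0.165, 0.066) — I has crossed 0.16
linear interpolation between t=0.960 (0.15997) and t=0.980 (0.16476) → t≈0.960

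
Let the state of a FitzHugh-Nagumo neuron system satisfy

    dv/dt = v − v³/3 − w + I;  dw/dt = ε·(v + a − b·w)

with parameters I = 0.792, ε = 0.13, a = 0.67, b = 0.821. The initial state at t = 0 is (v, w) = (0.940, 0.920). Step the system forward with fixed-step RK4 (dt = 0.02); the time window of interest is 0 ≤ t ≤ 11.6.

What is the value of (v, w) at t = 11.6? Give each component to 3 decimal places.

(v, w) = (-1.870, 1.070)

t=0.000: state=(0.940, 0.920)
step 1 (dt=0.02): k1=(0.535, 0.111), k2=(0.535, 0.112), k3=(0.535, 0.112), k4=(0.534, 0.112); state += dt/6·(k1+2k2+2k3+k4)
t=0.020: state=(0.951, 0.922)
t=0.040: state=(0.961, 0.924)
t=0.060: state=(0.972, 0.927)
continuing one RK4 step at a time; state shown every 25 steps (Δt=0.5):
t=0.500: state=(1.189, 0.982)
t=1.000: state=(1.364, 1.055)
t=1.500: state=(1.449, 1.132)
t=2.000: state=(1.469, 1.208)
t=2.500: state=(1.452, 1.280)
t=3.000: state=(1.416, 1.347)
t=3.500: state=(1.369, 1.408)
t=4.000: state=(1.315, 1.462)
t=4.500: state=(1.256, 1.510)
t=5.000: state=(1.193, 1.551)
t=5.500: state=(1.124, 1.586)
t=6.000: state=(1.048, 1.615)
t=6.500: state=(0.964, 1.637)
t=7.000: state=(0.867, 1.653)
t=7.500: state=(0.750, 1.660)
t=8.000: state=(0.603, 1.660)
t=8.500: state=(0.403, 1.648)
t=9.000: state=(0.111, 1.621)
t=9.500: state=(-0.342, 1.573)
t=10.000: state=(-0.982, 1.493)
t=10.500: state=(-1.570, 1.375)
t=11.000: state=(-1.829, 1.237)
t=11.500: state=(-1.872, 1.097)
t=11.600: state=(-1.870, 1.070)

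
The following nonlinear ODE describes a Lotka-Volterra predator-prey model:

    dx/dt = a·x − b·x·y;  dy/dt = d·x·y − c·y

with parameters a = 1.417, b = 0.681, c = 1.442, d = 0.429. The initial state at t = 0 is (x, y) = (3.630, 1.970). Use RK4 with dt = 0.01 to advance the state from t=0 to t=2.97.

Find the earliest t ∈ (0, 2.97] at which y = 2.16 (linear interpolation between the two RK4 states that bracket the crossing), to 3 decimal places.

t = 0.687

t=0.000: state=(3.630, 1.970)
step 1 (dt=0.01): k1=(0.274, 0.227), k2=(0.271, 0.228), k3=(0.271, 0.228), k4=(0.268, 0.230); state += dt/6·(k1+2k2+2k3+k4)
t=0.010: state=(3.633, 1.972)
t=0.020: state=(3.635, 1.975)
t=0.030: state=(3.638, 1.977)
continuing one RK4 step at a time; state shown every 10 steps (Δt=0.1):
t=0.100: state=(3.655, 1.994)
t=0.200: state=(3.673, 2.020)
t=0.300: state=(3.685, 2.048)
t=0.400: state=(3.689, 2.077)
t=0.500: state=(3.687, 2.106)
t=0.600: state=(3.677, 2.135)
t=0.680: state=(3.664, 2.158)
next step: t=0.690: state=(3.662, 2.161) — y has crossed 2.16
linear interpolation between t=0.680 (2.15803) and t=0.690 (2.16082) → t≈0.687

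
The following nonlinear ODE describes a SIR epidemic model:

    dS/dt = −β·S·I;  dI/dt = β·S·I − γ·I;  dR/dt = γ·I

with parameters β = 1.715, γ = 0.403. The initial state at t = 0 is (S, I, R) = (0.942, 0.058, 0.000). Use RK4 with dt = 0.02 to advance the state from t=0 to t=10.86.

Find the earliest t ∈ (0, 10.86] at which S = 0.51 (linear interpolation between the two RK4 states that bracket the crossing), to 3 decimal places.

t = 1.963

t=0.000: state=(0.942, 0.058, 0.000)
step 1 (dt=0.02): k1=(-0.094, 0.070, 0.023), k2=(-0.095, 0.071, 0.024), k3=(-0.095, 0.071, 0.024), k4=(-0.096, 0.072, 0.024); state += dt/6·(k1+2k2+2k3+k4)
t=0.020: state=(0.940, 0.059, 0.000)
t=0.040: state=(0.938, 0.061, 0.001)
t=0.060: state=(0.936, 0.062, 0.001)
continuing one RK4 step at a time; state shown every 25 steps (Δt=0.5):
t=0.500: state=(0.880, 0.104, 0.016)
t=1.000: state=(0.783, 0.174, 0.043)
t=1.500: state=(0.650, 0.263, 0.087)
t=1.960: state=(0.511, 0.345, 0.144)
next step: t=1.980: state=(0.505, 0.349, 0.147) — S has crossed 0.51
linear interpolation between t=1.960 (0.51086) and t=1.980 (0.50482) → t≈1.963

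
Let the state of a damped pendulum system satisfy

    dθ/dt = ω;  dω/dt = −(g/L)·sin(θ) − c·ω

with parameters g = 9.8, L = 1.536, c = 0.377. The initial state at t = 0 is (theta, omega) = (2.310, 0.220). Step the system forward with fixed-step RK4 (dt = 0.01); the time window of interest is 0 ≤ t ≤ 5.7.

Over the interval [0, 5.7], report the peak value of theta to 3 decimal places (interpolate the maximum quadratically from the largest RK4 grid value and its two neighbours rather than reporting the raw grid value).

t=0.000: state=(2.310, 0.220)
step 1 (dt=0.01): k1=(0.220, -4.798), k2=(0.196, -4.784), k3=(0.196, -4.785), k4=(0.172, -4.771); state += dt/6·(k1+2k2+2k3+k4)
t=0.010: state=(2.312, 0.172)
t=0.020: state=(2.313, 0.125)
t=0.030: state=(2.314, 0.077)
continuing one RK4 step at a time; state shown every 20 steps (Δt=0.2):
t=0.200: state=(2.260, -0.712)
t=0.400: state=(2.022, -1.683)
t=0.600: state=(1.581, -2.743)
t=0.800: state=(0.932, -3.696)
t=1.000: state=(0.143, -4.042)
t=1.200: state=(-0.621, -3.447)
t=1.400: state=(-1.193, -2.224)
t=1.600: state=(-1.502, -0.862)
t=1.800: state=(-1.543, 0.429)
t=2.000: state=(-1.337, 1.617)
t=2.200: state=(-0.909, 2.606)
t=2.400: state=(-0.326, 3.124)
t=2.600: state=(0.290, 2.909)
t=2.800: state=(0.794, 2.052)
t=3.000: state=(1.091, 0.897)
t=3.200: state=(1.152, -0.286)
t=3.400: state=(0.985, -1.351)
t=3.600: state=(0.629, -2.145)
t=3.800: state=(0.159, -2.459)
t=4.000: state=(-0.314, -2.177)
t=4.200: state=(-0.680, -1.420)
t=4.400: state=(-0.868, -0.444)
t=4.600: state=(-0.857, 0.535)
t=4.800: state=(-0.665, 1.353)
t=5.000: state=(-0.338, 1.849)
t=5.200: state=(0.044, 1.891)
t=5.400: state=(0.388, 1.481)
t=5.600: state=(0.617, 0.768)
t=5.700: state=(0.673, 0.362)
largest grid value and its neighbours: theta(0.040)=2.31499, theta(0.050)=2.31505, theta(0.060)=2.31465
parabola through these three points peaks at t≈0.046 with theta≈2.31508

max theta = 2.315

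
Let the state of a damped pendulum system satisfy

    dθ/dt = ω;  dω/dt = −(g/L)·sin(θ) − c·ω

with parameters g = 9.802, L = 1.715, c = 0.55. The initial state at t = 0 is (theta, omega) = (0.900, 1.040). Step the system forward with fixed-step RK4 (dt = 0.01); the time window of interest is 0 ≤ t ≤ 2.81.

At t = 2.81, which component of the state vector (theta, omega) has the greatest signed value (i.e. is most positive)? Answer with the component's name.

t=0.000: state=(0.900, 1.040)
step 1 (dt=0.01): k1=(1.040, -5.049), k2=(1.015, -5.054), k3=(1.015, -5.053), k4=(0.989, -5.057); state += dt/6·(k1+2k2+2k3+k4)
t=0.010: state=(0.910, 0.989)
t=0.020: state=(0.920, 0.939)
t=0.030: state=(0.929, 0.888)
continuing one RK4 step at a time; state shown every 10 steps (Δt=0.1):
t=0.100: state=(0.979, 0.534)
t=0.200: state=(1.007, 0.038)
t=0.300: state=(0.987, -0.432)
t=0.400: state=(0.922, -0.864)
t=0.500: state=(0.816, -1.243)
t=0.600: state=(0.676, -1.554)
t=0.700: state=(0.508, -1.782)
t=0.800: state=(0.323, -1.910)
t=0.900: state=(0.130, -1.932)
t=1.000: state=(-0.060, -1.847)
t=1.100: state=(-0.237, -1.665)
t=1.200: state=(-0.391, -1.403)
t=1.300: state=(-0.515, -1.083)
t=1.400: state=(-0.606, -0.728)
t=1.500: state=(-0.660, -0.359)
t=1.600: state=(-0.678, 0.007)
t=1.700: state=(-0.660, 0.353)
t=1.800: state=(-0.609, 0.664)
t=1.900: state=(-0.528, 0.929)
t=2.000: state=(-0.425, 1.135)
t=2.100: state=(-0.304, 1.272)
t=2.200: state=(-0.173, 1.335)
t=2.300: state=(-0.039, 1.322)
t=2.400: state=(0.089, 1.237)
t=2.500: state=(0.206, 1.088)
t=2.600: state=(0.305, 0.888)
t=2.700: state=(0.382, 0.652)
t=2.800: state=(0.435, 0.395)
t=2.810: state=(0.439, 0.369)
compare at T: theta=0.439, omega=0.369

largest component: theta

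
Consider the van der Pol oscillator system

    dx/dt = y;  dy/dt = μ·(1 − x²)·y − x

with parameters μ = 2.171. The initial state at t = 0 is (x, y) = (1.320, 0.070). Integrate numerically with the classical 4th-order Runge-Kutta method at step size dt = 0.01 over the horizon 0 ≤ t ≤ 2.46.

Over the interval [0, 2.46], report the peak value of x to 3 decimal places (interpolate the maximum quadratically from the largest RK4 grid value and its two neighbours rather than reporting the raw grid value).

t=0.000: state=(1.320, 0.070)
step 1 (dt=0.01): k1=(0.070, -1.433), k2=(0.063, -1.422), k3=(0.063, -1.422), k4=(0.056, -1.411); state += dt/6·(k1+2k2+2k3+k4)
t=0.010: state=(1.321, 0.056)
t=0.020: state=(1.321, 0.042)
t=0.030: state=(1.321, 0.028)
continuing one RK4 step at a time; state shown every 10 steps (Δt=0.1):
t=0.100: state=(1.320, -0.062)
t=0.200: state=(1.308, -0.175)
t=0.300: state=(1.286, -0.272)
t=0.400: state=(1.254, -0.357)
t=0.500: state=(1.215, -0.435)
t=0.600: state=(1.167, -0.511)
t=0.700: state=(1.112, -0.590)
t=0.800: state=(1.049, -0.675)
t=0.900: state=(0.977, -0.772)
t=1.000: state=(0.894, -0.888)
t=1.100: state=(0.798, -1.031)
t=1.200: state=(0.687, -1.214)
t=1.300: state=(0.554, -1.454)
t=1.400: state=(0.393, -1.771)
t=1.500: state=(0.196, -2.190)
t=1.600: state=(-0.049, -2.724)
t=1.700: state=(-0.351, -3.330)
t=1.800: state=(-0.711, -3.830)
t=1.900: state=(-1.102, -3.879)
t=2.000: state=(-1.463, -3.236)
t=2.100: state=(-1.734, -2.156)
t=2.200: state=(-1.898, -1.158)
t=2.300: state=(-1.977, -0.488)
t=2.400: state=(-2.005, -0.109)
t=2.460: state=(-2.007, 0.026)
largest grid value and its neighbours: x(0.040)=1.32168, x(0.050)=1.32175, x(0.060)=1.32170
parabola through these three points peaks at t≈0.051 with x≈1.32176

max x = 1.322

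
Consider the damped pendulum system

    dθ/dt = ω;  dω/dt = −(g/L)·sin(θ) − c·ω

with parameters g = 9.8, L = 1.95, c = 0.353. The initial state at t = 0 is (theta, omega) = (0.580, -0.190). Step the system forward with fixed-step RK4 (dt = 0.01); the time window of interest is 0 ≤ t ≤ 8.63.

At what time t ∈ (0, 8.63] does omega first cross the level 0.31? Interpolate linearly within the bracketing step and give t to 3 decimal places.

t=0.000: state=(0.580, -0.190)
step 1 (dt=0.01): k1=(-0.190, -2.687), k2=(-0.203, -2.678), k3=(-0.203, -2.678), k4=(-0.217, -2.669); state += dt/6·(k1+2k2+2k3+k4)
t=0.010: state=(0.578, -0.217)
t=0.020: state=(0.576, -0.243)
t=0.030: state=(0.573, -0.270)
continuing one RK4 step at a time; state shown every 50 steps (Δt=0.5):
t=0.500: state=(0.212, -1.112)
t=1.000: state=(-0.311, -0.767)
t=1.500: state=(-0.433, 0.294)
next step: t=1.510: state=(-0.430, 0.314) — omega has crossed 0.31
linear interpolation between t=1.500 (0.29368) and t=1.510 (0.31365) → t≈1.508

t = 1.508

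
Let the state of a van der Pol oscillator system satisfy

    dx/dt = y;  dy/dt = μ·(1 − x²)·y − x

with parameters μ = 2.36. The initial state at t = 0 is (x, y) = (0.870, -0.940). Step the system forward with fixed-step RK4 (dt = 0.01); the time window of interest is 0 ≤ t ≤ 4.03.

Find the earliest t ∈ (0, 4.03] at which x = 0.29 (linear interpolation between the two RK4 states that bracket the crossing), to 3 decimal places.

t=0.000: state=(0.870, -0.940)
step 1 (dt=0.01): k1=(-0.940, -1.409), k2=(-0.947, -1.427), k3=(-0.947, -1.427), k4=(-0.954, -1.445); state += dt/6·(k1+2k2+2k3+k4)
t=0.010: state=(0.861, -0.954)
t=0.020: state=(0.851, -0.969)
t=0.030: state=(0.841, -0.984)
continuing one RK4 step at a time; state shown every 20 steps (Δt=0.2):
t=0.200: state=(0.648, -1.313)
t=0.400: state=(0.325, -1.988)
t=0.410: state=(0.305, -2.034)
next step: t=0.420: state=(0.284, -2.081) — x has crossed 0.29
linear interpolation between t=0.410 (0.30488) and t=0.420 (0.28431) → t≈0.417

t = 0.417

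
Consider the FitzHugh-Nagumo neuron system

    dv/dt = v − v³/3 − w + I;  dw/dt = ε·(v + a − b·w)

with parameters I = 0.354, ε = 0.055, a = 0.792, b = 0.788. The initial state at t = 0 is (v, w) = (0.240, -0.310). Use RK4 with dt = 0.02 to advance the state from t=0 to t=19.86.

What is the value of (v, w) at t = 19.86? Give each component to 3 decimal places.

(v, w) = (-2.007, 1.034)

t=0.000: state=(0.240, -0.310)
step 1 (dt=0.02): k1=(0.899, 0.070), k2=(0.907, 0.071), k3=(0.907, 0.071), k4=(0.915, 0.071); state += dt/6·(k1+2k2+2k3+k4)
t=0.020: state=(0.258, -0.309)
t=0.040: state=(0.277, -0.307)
t=0.060: state=(0.295, -0.306)
continuing one RK4 step at a time; state shown every 50 steps (Δt=1):
t=1.000: state=(1.393, -0.211)
t=2.000: state=(1.879, -0.067)
t=3.000: state=(1.874, 0.080)
t=4.000: state=(1.821, 0.219)
t=5.000: state=(1.763, 0.349)
t=6.000: state=(1.704, 0.470)
t=7.000: state=(1.642, 0.583)
t=8.000: state=(1.578, 0.687)
t=9.000: state=(1.511, 0.784)
t=10.000: state=(1.440, 0.873)
t=11.000: state=(1.363, 0.954)
t=12.000: state=(1.278, 1.027)
t=13.000: state=(1.180, 1.092)
t=14.000: state=(1.062, 1.149)
t=15.000: state=(0.908, 1.196)
t=16.000: state=(0.673, 1.231)
t=17.000: state=(0.217, 1.247)
t=18.000: state=(-0.894, 1.222)
t=19.000: state=(-1.924, 1.131)
t=19.860: state=(-2.007, 1.034)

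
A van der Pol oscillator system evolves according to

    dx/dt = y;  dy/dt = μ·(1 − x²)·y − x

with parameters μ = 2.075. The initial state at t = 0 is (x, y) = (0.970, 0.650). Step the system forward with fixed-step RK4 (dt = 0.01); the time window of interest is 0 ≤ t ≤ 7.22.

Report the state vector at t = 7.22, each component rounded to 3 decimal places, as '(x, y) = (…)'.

t=0.000: state=(0.970, 0.650)
step 1 (dt=0.01): k1=(0.650, -0.890), k2=(0.646, -0.903), k3=(0.645, -0.902), k4=(0.641, -0.915); state += dt/6·(k1+2k2+2k3+k4)
t=0.010: state=(0.976, 0.641)
t=0.020: state=(0.983, 0.632)
t=0.030: state=(0.989, 0.622)
continuing one RK4 step at a time; state shown every 25 steps (Δt=0.25):
t=0.250: state=(1.099, 0.370)
t=0.500: state=(1.153, 0.058)
t=0.750: state=(1.132, -0.216)
t=1.000: state=(1.047, -0.457)
t=1.250: state=(0.902, -0.716)
t=1.500: state=(0.680, -1.086)
t=1.750: state=(0.335, -1.740)
t=2.000: state=(-0.235, -2.907)
t=2.250: state=(-1.094, -3.632)
t=2.500: state=(-1.790, -1.644)
t=2.750: state=(-1.980, -0.156)
t=3.000: state=(-1.960, 0.221)
t=3.250: state=(-1.891, 0.314)
t=3.500: state=(-1.807, 0.355)
t=3.750: state=(-1.714, 0.390)
t=4.000: state=(-1.612, 0.431)
t=4.250: state=(-1.498, 0.484)
t=4.500: state=(-1.368, 0.559)
t=4.750: state=(-1.216, 0.670)
t=5.000: state=(-1.028, 0.849)
t=5.250: state=(-0.780, 1.168)
t=5.500: state=(-0.419, 1.794)
t=5.750: state=(0.166, 2.991)
t=6.000: state=(1.066, 3.875)
t=6.250: state=(1.815, 1.762)
t=6.500: state=(2.016, 0.160)
t=6.750: state=(1.996, -0.220)
t=7.000: state=(1.928, -0.308)
t=7.220: state=(1.856, -0.341)

(x, y) = (1.856, -0.341)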